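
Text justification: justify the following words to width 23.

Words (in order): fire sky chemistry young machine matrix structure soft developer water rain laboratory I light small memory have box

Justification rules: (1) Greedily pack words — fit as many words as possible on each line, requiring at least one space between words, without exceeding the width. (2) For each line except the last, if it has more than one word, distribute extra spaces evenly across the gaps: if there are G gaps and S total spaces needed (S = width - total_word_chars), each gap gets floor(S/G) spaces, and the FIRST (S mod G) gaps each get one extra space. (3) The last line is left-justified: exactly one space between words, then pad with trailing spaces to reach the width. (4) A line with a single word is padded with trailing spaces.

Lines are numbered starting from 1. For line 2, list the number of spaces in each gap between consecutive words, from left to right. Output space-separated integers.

Answer: 3 2

Derivation:
Line 1: ['fire', 'sky', 'chemistry'] (min_width=18, slack=5)
Line 2: ['young', 'machine', 'matrix'] (min_width=20, slack=3)
Line 3: ['structure', 'soft'] (min_width=14, slack=9)
Line 4: ['developer', 'water', 'rain'] (min_width=20, slack=3)
Line 5: ['laboratory', 'I', 'light'] (min_width=18, slack=5)
Line 6: ['small', 'memory', 'have', 'box'] (min_width=21, slack=2)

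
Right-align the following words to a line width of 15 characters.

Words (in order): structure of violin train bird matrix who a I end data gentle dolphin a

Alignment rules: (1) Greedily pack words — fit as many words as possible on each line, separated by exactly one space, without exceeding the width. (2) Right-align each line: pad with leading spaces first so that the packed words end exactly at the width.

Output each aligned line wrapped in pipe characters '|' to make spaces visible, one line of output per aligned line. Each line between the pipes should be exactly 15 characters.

Answer: |   structure of|
|   violin train|
|bird matrix who|
|   a I end data|
| gentle dolphin|
|              a|

Derivation:
Line 1: ['structure', 'of'] (min_width=12, slack=3)
Line 2: ['violin', 'train'] (min_width=12, slack=3)
Line 3: ['bird', 'matrix', 'who'] (min_width=15, slack=0)
Line 4: ['a', 'I', 'end', 'data'] (min_width=12, slack=3)
Line 5: ['gentle', 'dolphin'] (min_width=14, slack=1)
Line 6: ['a'] (min_width=1, slack=14)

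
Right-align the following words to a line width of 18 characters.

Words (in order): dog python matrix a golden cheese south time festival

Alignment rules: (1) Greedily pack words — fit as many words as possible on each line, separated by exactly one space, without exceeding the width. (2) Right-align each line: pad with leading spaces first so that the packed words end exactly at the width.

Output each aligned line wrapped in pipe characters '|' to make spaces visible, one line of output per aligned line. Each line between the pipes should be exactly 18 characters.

Answer: | dog python matrix|
|   a golden cheese|
|        south time|
|          festival|

Derivation:
Line 1: ['dog', 'python', 'matrix'] (min_width=17, slack=1)
Line 2: ['a', 'golden', 'cheese'] (min_width=15, slack=3)
Line 3: ['south', 'time'] (min_width=10, slack=8)
Line 4: ['festival'] (min_width=8, slack=10)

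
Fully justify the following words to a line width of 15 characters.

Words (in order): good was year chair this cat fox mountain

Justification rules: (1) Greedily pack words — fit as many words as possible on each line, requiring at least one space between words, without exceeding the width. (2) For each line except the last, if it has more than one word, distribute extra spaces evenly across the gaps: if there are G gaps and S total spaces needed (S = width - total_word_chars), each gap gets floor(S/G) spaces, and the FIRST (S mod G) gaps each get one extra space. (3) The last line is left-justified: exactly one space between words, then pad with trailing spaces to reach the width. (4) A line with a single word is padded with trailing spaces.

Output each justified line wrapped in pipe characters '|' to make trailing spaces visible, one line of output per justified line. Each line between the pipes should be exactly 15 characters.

Line 1: ['good', 'was', 'year'] (min_width=13, slack=2)
Line 2: ['chair', 'this', 'cat'] (min_width=14, slack=1)
Line 3: ['fox', 'mountain'] (min_width=12, slack=3)

Answer: |good  was  year|
|chair  this cat|
|fox mountain   |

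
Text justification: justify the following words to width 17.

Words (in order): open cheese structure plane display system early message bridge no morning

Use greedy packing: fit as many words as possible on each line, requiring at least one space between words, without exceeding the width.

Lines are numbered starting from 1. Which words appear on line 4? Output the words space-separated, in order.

Answer: early message

Derivation:
Line 1: ['open', 'cheese'] (min_width=11, slack=6)
Line 2: ['structure', 'plane'] (min_width=15, slack=2)
Line 3: ['display', 'system'] (min_width=14, slack=3)
Line 4: ['early', 'message'] (min_width=13, slack=4)
Line 5: ['bridge', 'no', 'morning'] (min_width=17, slack=0)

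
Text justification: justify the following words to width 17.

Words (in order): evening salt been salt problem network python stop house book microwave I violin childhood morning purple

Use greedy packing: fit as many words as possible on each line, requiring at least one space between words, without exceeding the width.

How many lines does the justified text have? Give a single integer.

Answer: 7

Derivation:
Line 1: ['evening', 'salt', 'been'] (min_width=17, slack=0)
Line 2: ['salt', 'problem'] (min_width=12, slack=5)
Line 3: ['network', 'python'] (min_width=14, slack=3)
Line 4: ['stop', 'house', 'book'] (min_width=15, slack=2)
Line 5: ['microwave', 'I'] (min_width=11, slack=6)
Line 6: ['violin', 'childhood'] (min_width=16, slack=1)
Line 7: ['morning', 'purple'] (min_width=14, slack=3)
Total lines: 7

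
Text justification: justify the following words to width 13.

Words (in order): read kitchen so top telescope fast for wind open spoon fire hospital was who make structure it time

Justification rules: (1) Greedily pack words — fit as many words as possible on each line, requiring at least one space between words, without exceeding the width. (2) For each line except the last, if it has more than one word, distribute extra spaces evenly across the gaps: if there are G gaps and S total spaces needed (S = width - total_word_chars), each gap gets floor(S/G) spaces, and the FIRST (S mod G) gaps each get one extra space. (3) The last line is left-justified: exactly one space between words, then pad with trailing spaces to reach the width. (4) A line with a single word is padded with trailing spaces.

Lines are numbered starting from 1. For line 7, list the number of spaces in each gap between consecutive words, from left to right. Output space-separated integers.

Line 1: ['read', 'kitchen'] (min_width=12, slack=1)
Line 2: ['so', 'top'] (min_width=6, slack=7)
Line 3: ['telescope'] (min_width=9, slack=4)
Line 4: ['fast', 'for', 'wind'] (min_width=13, slack=0)
Line 5: ['open', 'spoon'] (min_width=10, slack=3)
Line 6: ['fire', 'hospital'] (min_width=13, slack=0)
Line 7: ['was', 'who', 'make'] (min_width=12, slack=1)
Line 8: ['structure', 'it'] (min_width=12, slack=1)
Line 9: ['time'] (min_width=4, slack=9)

Answer: 2 1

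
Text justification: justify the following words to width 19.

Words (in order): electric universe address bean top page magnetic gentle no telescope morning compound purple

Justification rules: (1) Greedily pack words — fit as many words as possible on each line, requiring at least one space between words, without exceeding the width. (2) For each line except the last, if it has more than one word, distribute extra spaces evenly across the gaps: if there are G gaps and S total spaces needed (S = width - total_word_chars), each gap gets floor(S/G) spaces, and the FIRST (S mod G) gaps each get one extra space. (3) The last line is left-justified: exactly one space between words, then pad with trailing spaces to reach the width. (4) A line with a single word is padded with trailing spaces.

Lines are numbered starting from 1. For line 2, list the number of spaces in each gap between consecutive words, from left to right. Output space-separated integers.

Answer: 3 2

Derivation:
Line 1: ['electric', 'universe'] (min_width=17, slack=2)
Line 2: ['address', 'bean', 'top'] (min_width=16, slack=3)
Line 3: ['page', 'magnetic'] (min_width=13, slack=6)
Line 4: ['gentle', 'no', 'telescope'] (min_width=19, slack=0)
Line 5: ['morning', 'compound'] (min_width=16, slack=3)
Line 6: ['purple'] (min_width=6, slack=13)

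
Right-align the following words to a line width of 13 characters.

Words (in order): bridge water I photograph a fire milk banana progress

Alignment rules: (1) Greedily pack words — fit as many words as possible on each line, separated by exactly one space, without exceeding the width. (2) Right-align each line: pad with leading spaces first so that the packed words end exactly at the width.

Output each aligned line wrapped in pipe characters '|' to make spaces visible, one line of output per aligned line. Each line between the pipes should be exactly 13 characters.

Answer: | bridge water|
| I photograph|
|  a fire milk|
|       banana|
|     progress|

Derivation:
Line 1: ['bridge', 'water'] (min_width=12, slack=1)
Line 2: ['I', 'photograph'] (min_width=12, slack=1)
Line 3: ['a', 'fire', 'milk'] (min_width=11, slack=2)
Line 4: ['banana'] (min_width=6, slack=7)
Line 5: ['progress'] (min_width=8, slack=5)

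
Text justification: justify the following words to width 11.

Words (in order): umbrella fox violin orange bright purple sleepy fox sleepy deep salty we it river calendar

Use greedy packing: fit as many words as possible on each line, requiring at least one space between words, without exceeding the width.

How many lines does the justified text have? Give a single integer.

Answer: 10

Derivation:
Line 1: ['umbrella'] (min_width=8, slack=3)
Line 2: ['fox', 'violin'] (min_width=10, slack=1)
Line 3: ['orange'] (min_width=6, slack=5)
Line 4: ['bright'] (min_width=6, slack=5)
Line 5: ['purple'] (min_width=6, slack=5)
Line 6: ['sleepy', 'fox'] (min_width=10, slack=1)
Line 7: ['sleepy', 'deep'] (min_width=11, slack=0)
Line 8: ['salty', 'we', 'it'] (min_width=11, slack=0)
Line 9: ['river'] (min_width=5, slack=6)
Line 10: ['calendar'] (min_width=8, slack=3)
Total lines: 10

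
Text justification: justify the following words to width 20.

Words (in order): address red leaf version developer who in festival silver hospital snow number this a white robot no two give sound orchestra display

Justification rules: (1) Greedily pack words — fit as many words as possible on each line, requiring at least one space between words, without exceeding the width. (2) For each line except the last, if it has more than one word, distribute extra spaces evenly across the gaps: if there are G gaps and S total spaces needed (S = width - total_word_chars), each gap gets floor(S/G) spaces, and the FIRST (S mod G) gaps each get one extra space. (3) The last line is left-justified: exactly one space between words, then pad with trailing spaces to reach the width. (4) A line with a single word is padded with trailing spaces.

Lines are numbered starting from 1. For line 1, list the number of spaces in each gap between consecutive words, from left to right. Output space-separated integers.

Answer: 3 3

Derivation:
Line 1: ['address', 'red', 'leaf'] (min_width=16, slack=4)
Line 2: ['version', 'developer'] (min_width=17, slack=3)
Line 3: ['who', 'in', 'festival'] (min_width=15, slack=5)
Line 4: ['silver', 'hospital', 'snow'] (min_width=20, slack=0)
Line 5: ['number', 'this', 'a', 'white'] (min_width=19, slack=1)
Line 6: ['robot', 'no', 'two', 'give'] (min_width=17, slack=3)
Line 7: ['sound', 'orchestra'] (min_width=15, slack=5)
Line 8: ['display'] (min_width=7, slack=13)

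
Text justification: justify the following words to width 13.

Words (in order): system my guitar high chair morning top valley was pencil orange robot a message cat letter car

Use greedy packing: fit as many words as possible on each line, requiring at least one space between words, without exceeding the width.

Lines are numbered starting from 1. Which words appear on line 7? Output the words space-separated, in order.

Line 1: ['system', 'my'] (min_width=9, slack=4)
Line 2: ['guitar', 'high'] (min_width=11, slack=2)
Line 3: ['chair', 'morning'] (min_width=13, slack=0)
Line 4: ['top', 'valley'] (min_width=10, slack=3)
Line 5: ['was', 'pencil'] (min_width=10, slack=3)
Line 6: ['orange', 'robot'] (min_width=12, slack=1)
Line 7: ['a', 'message', 'cat'] (min_width=13, slack=0)
Line 8: ['letter', 'car'] (min_width=10, slack=3)

Answer: a message cat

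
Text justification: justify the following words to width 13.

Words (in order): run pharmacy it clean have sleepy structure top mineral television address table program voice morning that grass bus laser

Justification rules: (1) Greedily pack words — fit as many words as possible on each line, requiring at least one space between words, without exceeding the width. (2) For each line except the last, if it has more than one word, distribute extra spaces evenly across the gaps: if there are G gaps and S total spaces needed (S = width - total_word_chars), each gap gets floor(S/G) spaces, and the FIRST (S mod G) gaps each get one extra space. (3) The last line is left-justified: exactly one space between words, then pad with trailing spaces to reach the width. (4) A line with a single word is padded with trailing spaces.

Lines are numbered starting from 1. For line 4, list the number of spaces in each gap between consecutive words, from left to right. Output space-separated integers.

Answer: 1

Derivation:
Line 1: ['run', 'pharmacy'] (min_width=12, slack=1)
Line 2: ['it', 'clean', 'have'] (min_width=13, slack=0)
Line 3: ['sleepy'] (min_width=6, slack=7)
Line 4: ['structure', 'top'] (min_width=13, slack=0)
Line 5: ['mineral'] (min_width=7, slack=6)
Line 6: ['television'] (min_width=10, slack=3)
Line 7: ['address', 'table'] (min_width=13, slack=0)
Line 8: ['program', 'voice'] (min_width=13, slack=0)
Line 9: ['morning', 'that'] (min_width=12, slack=1)
Line 10: ['grass', 'bus'] (min_width=9, slack=4)
Line 11: ['laser'] (min_width=5, slack=8)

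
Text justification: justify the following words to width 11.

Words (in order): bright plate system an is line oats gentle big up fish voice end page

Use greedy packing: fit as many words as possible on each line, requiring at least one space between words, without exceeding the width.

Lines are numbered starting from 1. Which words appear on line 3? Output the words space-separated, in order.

Answer: system an

Derivation:
Line 1: ['bright'] (min_width=6, slack=5)
Line 2: ['plate'] (min_width=5, slack=6)
Line 3: ['system', 'an'] (min_width=9, slack=2)
Line 4: ['is', 'line'] (min_width=7, slack=4)
Line 5: ['oats', 'gentle'] (min_width=11, slack=0)
Line 6: ['big', 'up', 'fish'] (min_width=11, slack=0)
Line 7: ['voice', 'end'] (min_width=9, slack=2)
Line 8: ['page'] (min_width=4, slack=7)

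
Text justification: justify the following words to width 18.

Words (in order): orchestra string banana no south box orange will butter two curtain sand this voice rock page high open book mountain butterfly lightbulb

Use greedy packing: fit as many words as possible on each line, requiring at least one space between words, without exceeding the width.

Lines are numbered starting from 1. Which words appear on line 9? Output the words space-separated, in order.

Answer: lightbulb

Derivation:
Line 1: ['orchestra', 'string'] (min_width=16, slack=2)
Line 2: ['banana', 'no', 'south'] (min_width=15, slack=3)
Line 3: ['box', 'orange', 'will'] (min_width=15, slack=3)
Line 4: ['butter', 'two', 'curtain'] (min_width=18, slack=0)
Line 5: ['sand', 'this', 'voice'] (min_width=15, slack=3)
Line 6: ['rock', 'page', 'high'] (min_width=14, slack=4)
Line 7: ['open', 'book', 'mountain'] (min_width=18, slack=0)
Line 8: ['butterfly'] (min_width=9, slack=9)
Line 9: ['lightbulb'] (min_width=9, slack=9)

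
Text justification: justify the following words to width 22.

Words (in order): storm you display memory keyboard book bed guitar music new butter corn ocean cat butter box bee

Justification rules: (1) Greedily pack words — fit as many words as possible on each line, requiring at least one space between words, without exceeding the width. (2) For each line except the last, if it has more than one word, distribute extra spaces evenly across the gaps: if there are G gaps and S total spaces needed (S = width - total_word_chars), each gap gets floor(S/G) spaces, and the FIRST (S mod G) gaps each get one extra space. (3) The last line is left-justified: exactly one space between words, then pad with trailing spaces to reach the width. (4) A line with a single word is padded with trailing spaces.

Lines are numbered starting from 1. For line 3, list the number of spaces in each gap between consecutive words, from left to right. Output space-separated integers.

Answer: 2 2 1

Derivation:
Line 1: ['storm', 'you', 'display'] (min_width=17, slack=5)
Line 2: ['memory', 'keyboard', 'book'] (min_width=20, slack=2)
Line 3: ['bed', 'guitar', 'music', 'new'] (min_width=20, slack=2)
Line 4: ['butter', 'corn', 'ocean', 'cat'] (min_width=21, slack=1)
Line 5: ['butter', 'box', 'bee'] (min_width=14, slack=8)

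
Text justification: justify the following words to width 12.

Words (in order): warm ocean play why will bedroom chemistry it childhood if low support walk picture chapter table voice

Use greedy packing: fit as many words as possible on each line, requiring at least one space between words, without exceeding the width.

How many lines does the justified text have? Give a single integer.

Answer: 9

Derivation:
Line 1: ['warm', 'ocean'] (min_width=10, slack=2)
Line 2: ['play', 'why'] (min_width=8, slack=4)
Line 3: ['will', 'bedroom'] (min_width=12, slack=0)
Line 4: ['chemistry', 'it'] (min_width=12, slack=0)
Line 5: ['childhood', 'if'] (min_width=12, slack=0)
Line 6: ['low', 'support'] (min_width=11, slack=1)
Line 7: ['walk', 'picture'] (min_width=12, slack=0)
Line 8: ['chapter'] (min_width=7, slack=5)
Line 9: ['table', 'voice'] (min_width=11, slack=1)
Total lines: 9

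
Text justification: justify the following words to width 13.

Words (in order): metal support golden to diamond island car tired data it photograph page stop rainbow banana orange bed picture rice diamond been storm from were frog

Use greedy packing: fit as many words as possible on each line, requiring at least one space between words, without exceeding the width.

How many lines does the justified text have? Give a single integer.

Line 1: ['metal', 'support'] (min_width=13, slack=0)
Line 2: ['golden', 'to'] (min_width=9, slack=4)
Line 3: ['diamond'] (min_width=7, slack=6)
Line 4: ['island', 'car'] (min_width=10, slack=3)
Line 5: ['tired', 'data', 'it'] (min_width=13, slack=0)
Line 6: ['photograph'] (min_width=10, slack=3)
Line 7: ['page', 'stop'] (min_width=9, slack=4)
Line 8: ['rainbow'] (min_width=7, slack=6)
Line 9: ['banana', 'orange'] (min_width=13, slack=0)
Line 10: ['bed', 'picture'] (min_width=11, slack=2)
Line 11: ['rice', 'diamond'] (min_width=12, slack=1)
Line 12: ['been', 'storm'] (min_width=10, slack=3)
Line 13: ['from', 'were'] (min_width=9, slack=4)
Line 14: ['frog'] (min_width=4, slack=9)
Total lines: 14

Answer: 14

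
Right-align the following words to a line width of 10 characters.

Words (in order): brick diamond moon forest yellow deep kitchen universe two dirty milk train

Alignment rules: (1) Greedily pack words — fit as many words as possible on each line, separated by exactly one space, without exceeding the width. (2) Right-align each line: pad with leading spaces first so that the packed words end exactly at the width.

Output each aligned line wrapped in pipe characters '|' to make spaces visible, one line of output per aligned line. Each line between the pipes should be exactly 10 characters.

Line 1: ['brick'] (min_width=5, slack=5)
Line 2: ['diamond'] (min_width=7, slack=3)
Line 3: ['moon'] (min_width=4, slack=6)
Line 4: ['forest'] (min_width=6, slack=4)
Line 5: ['yellow'] (min_width=6, slack=4)
Line 6: ['deep'] (min_width=4, slack=6)
Line 7: ['kitchen'] (min_width=7, slack=3)
Line 8: ['universe'] (min_width=8, slack=2)
Line 9: ['two', 'dirty'] (min_width=9, slack=1)
Line 10: ['milk', 'train'] (min_width=10, slack=0)

Answer: |     brick|
|   diamond|
|      moon|
|    forest|
|    yellow|
|      deep|
|   kitchen|
|  universe|
| two dirty|
|milk train|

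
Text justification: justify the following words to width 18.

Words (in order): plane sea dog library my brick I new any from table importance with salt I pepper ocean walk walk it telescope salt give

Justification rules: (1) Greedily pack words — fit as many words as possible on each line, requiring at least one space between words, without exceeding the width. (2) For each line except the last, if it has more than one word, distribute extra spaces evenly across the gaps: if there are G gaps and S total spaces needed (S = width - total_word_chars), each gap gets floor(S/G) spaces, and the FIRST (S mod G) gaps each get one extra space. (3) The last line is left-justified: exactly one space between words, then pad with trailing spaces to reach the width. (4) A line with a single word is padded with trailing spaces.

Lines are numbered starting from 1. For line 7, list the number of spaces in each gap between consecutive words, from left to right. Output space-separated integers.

Line 1: ['plane', 'sea', 'dog'] (min_width=13, slack=5)
Line 2: ['library', 'my', 'brick', 'I'] (min_width=18, slack=0)
Line 3: ['new', 'any', 'from', 'table'] (min_width=18, slack=0)
Line 4: ['importance', 'with'] (min_width=15, slack=3)
Line 5: ['salt', 'I', 'pepper'] (min_width=13, slack=5)
Line 6: ['ocean', 'walk', 'walk', 'it'] (min_width=18, slack=0)
Line 7: ['telescope', 'salt'] (min_width=14, slack=4)
Line 8: ['give'] (min_width=4, slack=14)

Answer: 5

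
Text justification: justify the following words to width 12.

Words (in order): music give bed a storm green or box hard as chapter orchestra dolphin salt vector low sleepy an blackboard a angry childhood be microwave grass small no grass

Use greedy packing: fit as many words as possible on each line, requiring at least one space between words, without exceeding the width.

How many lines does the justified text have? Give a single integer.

Answer: 15

Derivation:
Line 1: ['music', 'give'] (min_width=10, slack=2)
Line 2: ['bed', 'a', 'storm'] (min_width=11, slack=1)
Line 3: ['green', 'or', 'box'] (min_width=12, slack=0)
Line 4: ['hard', 'as'] (min_width=7, slack=5)
Line 5: ['chapter'] (min_width=7, slack=5)
Line 6: ['orchestra'] (min_width=9, slack=3)
Line 7: ['dolphin', 'salt'] (min_width=12, slack=0)
Line 8: ['vector', 'low'] (min_width=10, slack=2)
Line 9: ['sleepy', 'an'] (min_width=9, slack=3)
Line 10: ['blackboard', 'a'] (min_width=12, slack=0)
Line 11: ['angry'] (min_width=5, slack=7)
Line 12: ['childhood', 'be'] (min_width=12, slack=0)
Line 13: ['microwave'] (min_width=9, slack=3)
Line 14: ['grass', 'small'] (min_width=11, slack=1)
Line 15: ['no', 'grass'] (min_width=8, slack=4)
Total lines: 15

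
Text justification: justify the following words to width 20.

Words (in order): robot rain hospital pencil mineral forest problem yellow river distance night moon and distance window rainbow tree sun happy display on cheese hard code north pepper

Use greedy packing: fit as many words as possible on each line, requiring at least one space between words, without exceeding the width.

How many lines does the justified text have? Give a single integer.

Line 1: ['robot', 'rain', 'hospital'] (min_width=19, slack=1)
Line 2: ['pencil', 'mineral'] (min_width=14, slack=6)
Line 3: ['forest', 'problem'] (min_width=14, slack=6)
Line 4: ['yellow', 'river'] (min_width=12, slack=8)
Line 5: ['distance', 'night', 'moon'] (min_width=19, slack=1)
Line 6: ['and', 'distance', 'window'] (min_width=19, slack=1)
Line 7: ['rainbow', 'tree', 'sun'] (min_width=16, slack=4)
Line 8: ['happy', 'display', 'on'] (min_width=16, slack=4)
Line 9: ['cheese', 'hard', 'code'] (min_width=16, slack=4)
Line 10: ['north', 'pepper'] (min_width=12, slack=8)
Total lines: 10

Answer: 10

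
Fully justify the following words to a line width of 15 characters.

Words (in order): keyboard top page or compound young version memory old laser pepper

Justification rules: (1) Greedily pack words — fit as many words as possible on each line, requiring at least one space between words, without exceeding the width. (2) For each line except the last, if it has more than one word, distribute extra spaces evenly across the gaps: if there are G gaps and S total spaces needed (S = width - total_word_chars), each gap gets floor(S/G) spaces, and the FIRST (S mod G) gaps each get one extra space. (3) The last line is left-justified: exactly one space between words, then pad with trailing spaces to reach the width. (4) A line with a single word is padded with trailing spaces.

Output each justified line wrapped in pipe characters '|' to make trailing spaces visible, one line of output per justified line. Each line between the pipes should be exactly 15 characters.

Answer: |keyboard    top|
|page         or|
|compound  young|
|version  memory|
|old       laser|
|pepper         |

Derivation:
Line 1: ['keyboard', 'top'] (min_width=12, slack=3)
Line 2: ['page', 'or'] (min_width=7, slack=8)
Line 3: ['compound', 'young'] (min_width=14, slack=1)
Line 4: ['version', 'memory'] (min_width=14, slack=1)
Line 5: ['old', 'laser'] (min_width=9, slack=6)
Line 6: ['pepper'] (min_width=6, slack=9)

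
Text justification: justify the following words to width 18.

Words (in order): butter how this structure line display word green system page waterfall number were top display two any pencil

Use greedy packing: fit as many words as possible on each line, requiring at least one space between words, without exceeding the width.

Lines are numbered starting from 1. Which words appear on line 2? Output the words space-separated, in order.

Answer: structure line

Derivation:
Line 1: ['butter', 'how', 'this'] (min_width=15, slack=3)
Line 2: ['structure', 'line'] (min_width=14, slack=4)
Line 3: ['display', 'word', 'green'] (min_width=18, slack=0)
Line 4: ['system', 'page'] (min_width=11, slack=7)
Line 5: ['waterfall', 'number'] (min_width=16, slack=2)
Line 6: ['were', 'top', 'display'] (min_width=16, slack=2)
Line 7: ['two', 'any', 'pencil'] (min_width=14, slack=4)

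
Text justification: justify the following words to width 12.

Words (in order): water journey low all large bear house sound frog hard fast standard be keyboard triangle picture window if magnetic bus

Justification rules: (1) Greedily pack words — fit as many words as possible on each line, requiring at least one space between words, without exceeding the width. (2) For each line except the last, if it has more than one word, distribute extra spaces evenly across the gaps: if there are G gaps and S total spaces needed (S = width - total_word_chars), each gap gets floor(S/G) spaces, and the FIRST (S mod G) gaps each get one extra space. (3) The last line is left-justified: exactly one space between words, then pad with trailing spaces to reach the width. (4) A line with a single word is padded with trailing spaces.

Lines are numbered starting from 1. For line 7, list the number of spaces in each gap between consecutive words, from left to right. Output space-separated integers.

Line 1: ['water'] (min_width=5, slack=7)
Line 2: ['journey', 'low'] (min_width=11, slack=1)
Line 3: ['all', 'large'] (min_width=9, slack=3)
Line 4: ['bear', 'house'] (min_width=10, slack=2)
Line 5: ['sound', 'frog'] (min_width=10, slack=2)
Line 6: ['hard', 'fast'] (min_width=9, slack=3)
Line 7: ['standard', 'be'] (min_width=11, slack=1)
Line 8: ['keyboard'] (min_width=8, slack=4)
Line 9: ['triangle'] (min_width=8, slack=4)
Line 10: ['picture'] (min_width=7, slack=5)
Line 11: ['window', 'if'] (min_width=9, slack=3)
Line 12: ['magnetic', 'bus'] (min_width=12, slack=0)

Answer: 2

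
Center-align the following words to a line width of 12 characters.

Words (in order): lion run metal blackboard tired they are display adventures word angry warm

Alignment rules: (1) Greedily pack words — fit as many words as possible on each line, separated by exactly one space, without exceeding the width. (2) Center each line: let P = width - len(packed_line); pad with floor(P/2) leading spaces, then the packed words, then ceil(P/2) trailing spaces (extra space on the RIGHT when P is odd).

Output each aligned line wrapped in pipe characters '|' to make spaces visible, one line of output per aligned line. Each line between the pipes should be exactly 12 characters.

Answer: |  lion run  |
|   metal    |
| blackboard |
| tired they |
|are display |
| adventures |
| word angry |
|    warm    |

Derivation:
Line 1: ['lion', 'run'] (min_width=8, slack=4)
Line 2: ['metal'] (min_width=5, slack=7)
Line 3: ['blackboard'] (min_width=10, slack=2)
Line 4: ['tired', 'they'] (min_width=10, slack=2)
Line 5: ['are', 'display'] (min_width=11, slack=1)
Line 6: ['adventures'] (min_width=10, slack=2)
Line 7: ['word', 'angry'] (min_width=10, slack=2)
Line 8: ['warm'] (min_width=4, slack=8)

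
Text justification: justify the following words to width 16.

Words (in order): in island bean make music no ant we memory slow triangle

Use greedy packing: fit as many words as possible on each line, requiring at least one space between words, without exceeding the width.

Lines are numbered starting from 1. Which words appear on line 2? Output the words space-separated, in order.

Answer: make music no

Derivation:
Line 1: ['in', 'island', 'bean'] (min_width=14, slack=2)
Line 2: ['make', 'music', 'no'] (min_width=13, slack=3)
Line 3: ['ant', 'we', 'memory'] (min_width=13, slack=3)
Line 4: ['slow', 'triangle'] (min_width=13, slack=3)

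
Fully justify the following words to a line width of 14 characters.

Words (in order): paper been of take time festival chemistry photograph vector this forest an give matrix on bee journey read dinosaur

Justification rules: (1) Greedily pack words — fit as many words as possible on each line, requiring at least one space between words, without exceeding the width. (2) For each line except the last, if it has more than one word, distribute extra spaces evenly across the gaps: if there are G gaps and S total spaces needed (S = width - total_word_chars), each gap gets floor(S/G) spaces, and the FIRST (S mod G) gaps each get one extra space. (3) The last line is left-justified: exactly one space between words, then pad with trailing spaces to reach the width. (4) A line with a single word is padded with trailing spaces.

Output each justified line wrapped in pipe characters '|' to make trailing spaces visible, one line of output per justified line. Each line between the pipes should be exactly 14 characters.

Line 1: ['paper', 'been', 'of'] (min_width=13, slack=1)
Line 2: ['take', 'time'] (min_width=9, slack=5)
Line 3: ['festival'] (min_width=8, slack=6)
Line 4: ['chemistry'] (min_width=9, slack=5)
Line 5: ['photograph'] (min_width=10, slack=4)
Line 6: ['vector', 'this'] (min_width=11, slack=3)
Line 7: ['forest', 'an', 'give'] (min_width=14, slack=0)
Line 8: ['matrix', 'on', 'bee'] (min_width=13, slack=1)
Line 9: ['journey', 'read'] (min_width=12, slack=2)
Line 10: ['dinosaur'] (min_width=8, slack=6)

Answer: |paper  been of|
|take      time|
|festival      |
|chemistry     |
|photograph    |
|vector    this|
|forest an give|
|matrix  on bee|
|journey   read|
|dinosaur      |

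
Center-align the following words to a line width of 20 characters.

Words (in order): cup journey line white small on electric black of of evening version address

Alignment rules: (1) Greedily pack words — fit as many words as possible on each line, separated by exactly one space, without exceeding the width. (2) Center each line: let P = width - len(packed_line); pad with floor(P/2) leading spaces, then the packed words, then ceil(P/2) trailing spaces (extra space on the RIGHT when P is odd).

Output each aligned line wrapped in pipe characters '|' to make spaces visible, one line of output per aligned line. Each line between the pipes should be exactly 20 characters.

Answer: |  cup journey line  |
|   white small on   |
|electric black of of|
|  evening version   |
|      address       |

Derivation:
Line 1: ['cup', 'journey', 'line'] (min_width=16, slack=4)
Line 2: ['white', 'small', 'on'] (min_width=14, slack=6)
Line 3: ['electric', 'black', 'of', 'of'] (min_width=20, slack=0)
Line 4: ['evening', 'version'] (min_width=15, slack=5)
Line 5: ['address'] (min_width=7, slack=13)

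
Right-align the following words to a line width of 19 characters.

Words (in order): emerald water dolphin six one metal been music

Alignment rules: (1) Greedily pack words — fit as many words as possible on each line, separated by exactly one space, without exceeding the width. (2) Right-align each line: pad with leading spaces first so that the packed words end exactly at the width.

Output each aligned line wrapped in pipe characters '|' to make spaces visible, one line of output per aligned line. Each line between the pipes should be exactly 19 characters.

Line 1: ['emerald', 'water'] (min_width=13, slack=6)
Line 2: ['dolphin', 'six', 'one'] (min_width=15, slack=4)
Line 3: ['metal', 'been', 'music'] (min_width=16, slack=3)

Answer: |      emerald water|
|    dolphin six one|
|   metal been music|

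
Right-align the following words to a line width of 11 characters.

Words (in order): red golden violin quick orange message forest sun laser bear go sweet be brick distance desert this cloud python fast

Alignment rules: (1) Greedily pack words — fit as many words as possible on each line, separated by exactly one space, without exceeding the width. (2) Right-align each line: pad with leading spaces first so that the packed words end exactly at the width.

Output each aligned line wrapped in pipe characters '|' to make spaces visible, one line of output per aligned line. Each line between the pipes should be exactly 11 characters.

Line 1: ['red', 'golden'] (min_width=10, slack=1)
Line 2: ['violin'] (min_width=6, slack=5)
Line 3: ['quick'] (min_width=5, slack=6)
Line 4: ['orange'] (min_width=6, slack=5)
Line 5: ['message'] (min_width=7, slack=4)
Line 6: ['forest', 'sun'] (min_width=10, slack=1)
Line 7: ['laser', 'bear'] (min_width=10, slack=1)
Line 8: ['go', 'sweet', 'be'] (min_width=11, slack=0)
Line 9: ['brick'] (min_width=5, slack=6)
Line 10: ['distance'] (min_width=8, slack=3)
Line 11: ['desert', 'this'] (min_width=11, slack=0)
Line 12: ['cloud'] (min_width=5, slack=6)
Line 13: ['python', 'fast'] (min_width=11, slack=0)

Answer: | red golden|
|     violin|
|      quick|
|     orange|
|    message|
| forest sun|
| laser bear|
|go sweet be|
|      brick|
|   distance|
|desert this|
|      cloud|
|python fast|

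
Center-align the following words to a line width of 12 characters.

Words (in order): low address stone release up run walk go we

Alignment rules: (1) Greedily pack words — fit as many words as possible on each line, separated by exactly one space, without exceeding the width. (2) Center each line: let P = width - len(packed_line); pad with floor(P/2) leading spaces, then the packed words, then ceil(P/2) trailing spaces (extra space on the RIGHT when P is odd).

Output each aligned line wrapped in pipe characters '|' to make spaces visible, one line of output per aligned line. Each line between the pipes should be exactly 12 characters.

Line 1: ['low', 'address'] (min_width=11, slack=1)
Line 2: ['stone'] (min_width=5, slack=7)
Line 3: ['release', 'up'] (min_width=10, slack=2)
Line 4: ['run', 'walk', 'go'] (min_width=11, slack=1)
Line 5: ['we'] (min_width=2, slack=10)

Answer: |low address |
|   stone    |
| release up |
|run walk go |
|     we     |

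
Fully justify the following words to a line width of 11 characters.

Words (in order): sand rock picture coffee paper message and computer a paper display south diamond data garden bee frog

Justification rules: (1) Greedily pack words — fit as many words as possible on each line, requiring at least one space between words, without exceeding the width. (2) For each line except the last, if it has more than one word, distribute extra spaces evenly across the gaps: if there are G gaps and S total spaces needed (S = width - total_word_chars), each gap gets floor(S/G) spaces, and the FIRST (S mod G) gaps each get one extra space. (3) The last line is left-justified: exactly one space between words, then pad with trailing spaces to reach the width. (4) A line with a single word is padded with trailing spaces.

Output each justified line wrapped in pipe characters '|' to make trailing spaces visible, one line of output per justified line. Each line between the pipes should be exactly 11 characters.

Answer: |sand   rock|
|picture    |
|coffee     |
|paper      |
|message and|
|computer  a|
|paper      |
|display    |
|south      |
|diamond    |
|data garden|
|bee frog   |

Derivation:
Line 1: ['sand', 'rock'] (min_width=9, slack=2)
Line 2: ['picture'] (min_width=7, slack=4)
Line 3: ['coffee'] (min_width=6, slack=5)
Line 4: ['paper'] (min_width=5, slack=6)
Line 5: ['message', 'and'] (min_width=11, slack=0)
Line 6: ['computer', 'a'] (min_width=10, slack=1)
Line 7: ['paper'] (min_width=5, slack=6)
Line 8: ['display'] (min_width=7, slack=4)
Line 9: ['south'] (min_width=5, slack=6)
Line 10: ['diamond'] (min_width=7, slack=4)
Line 11: ['data', 'garden'] (min_width=11, slack=0)
Line 12: ['bee', 'frog'] (min_width=8, slack=3)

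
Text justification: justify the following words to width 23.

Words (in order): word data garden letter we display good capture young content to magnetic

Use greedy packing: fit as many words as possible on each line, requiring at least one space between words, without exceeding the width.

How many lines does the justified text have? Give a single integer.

Line 1: ['word', 'data', 'garden', 'letter'] (min_width=23, slack=0)
Line 2: ['we', 'display', 'good', 'capture'] (min_width=23, slack=0)
Line 3: ['young', 'content', 'to'] (min_width=16, slack=7)
Line 4: ['magnetic'] (min_width=8, slack=15)
Total lines: 4

Answer: 4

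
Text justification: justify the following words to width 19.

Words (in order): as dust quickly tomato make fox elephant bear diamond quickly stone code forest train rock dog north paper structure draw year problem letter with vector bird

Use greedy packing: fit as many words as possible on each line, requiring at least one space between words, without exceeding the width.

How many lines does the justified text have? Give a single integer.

Answer: 10

Derivation:
Line 1: ['as', 'dust', 'quickly'] (min_width=15, slack=4)
Line 2: ['tomato', 'make', 'fox'] (min_width=15, slack=4)
Line 3: ['elephant', 'bear'] (min_width=13, slack=6)
Line 4: ['diamond', 'quickly'] (min_width=15, slack=4)
Line 5: ['stone', 'code', 'forest'] (min_width=17, slack=2)
Line 6: ['train', 'rock', 'dog'] (min_width=14, slack=5)
Line 7: ['north', 'paper'] (min_width=11, slack=8)
Line 8: ['structure', 'draw', 'year'] (min_width=19, slack=0)
Line 9: ['problem', 'letter', 'with'] (min_width=19, slack=0)
Line 10: ['vector', 'bird'] (min_width=11, slack=8)
Total lines: 10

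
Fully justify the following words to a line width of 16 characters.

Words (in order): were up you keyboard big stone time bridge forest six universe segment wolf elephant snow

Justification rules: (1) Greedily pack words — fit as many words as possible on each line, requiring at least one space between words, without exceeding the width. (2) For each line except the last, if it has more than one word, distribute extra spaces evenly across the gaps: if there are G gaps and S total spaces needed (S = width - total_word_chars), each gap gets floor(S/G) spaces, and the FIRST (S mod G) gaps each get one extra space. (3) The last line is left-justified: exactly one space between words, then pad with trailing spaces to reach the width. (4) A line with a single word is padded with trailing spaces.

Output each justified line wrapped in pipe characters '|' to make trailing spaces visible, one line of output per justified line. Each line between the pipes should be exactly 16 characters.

Answer: |were    up   you|
|keyboard     big|
|stone       time|
|bridge    forest|
|six     universe|
|segment     wolf|
|elephant snow   |

Derivation:
Line 1: ['were', 'up', 'you'] (min_width=11, slack=5)
Line 2: ['keyboard', 'big'] (min_width=12, slack=4)
Line 3: ['stone', 'time'] (min_width=10, slack=6)
Line 4: ['bridge', 'forest'] (min_width=13, slack=3)
Line 5: ['six', 'universe'] (min_width=12, slack=4)
Line 6: ['segment', 'wolf'] (min_width=12, slack=4)
Line 7: ['elephant', 'snow'] (min_width=13, slack=3)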